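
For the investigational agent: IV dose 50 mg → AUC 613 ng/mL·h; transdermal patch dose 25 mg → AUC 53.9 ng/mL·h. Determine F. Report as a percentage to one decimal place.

F = (AUC_ev / D_ev) / (AUC_iv / D_iv)
  = (53.9/25) / (613/50)
  = 2.156 / 12.26 = 0.1759
  = 17.59%

F = 17.6%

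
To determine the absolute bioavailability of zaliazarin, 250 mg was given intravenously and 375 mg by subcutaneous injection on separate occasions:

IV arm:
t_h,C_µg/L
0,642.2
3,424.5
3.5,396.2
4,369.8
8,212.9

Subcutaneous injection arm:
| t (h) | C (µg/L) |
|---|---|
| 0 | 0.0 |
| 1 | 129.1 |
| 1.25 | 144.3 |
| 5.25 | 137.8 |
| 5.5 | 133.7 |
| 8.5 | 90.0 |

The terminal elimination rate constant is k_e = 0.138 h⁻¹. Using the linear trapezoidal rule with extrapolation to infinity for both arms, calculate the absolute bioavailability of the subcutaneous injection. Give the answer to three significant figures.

Trapezoidal AUC_0→8 (IV):
  [0→3]: (642.2+424.5)/2 × 3 = 1600.05
  [3→3.5]: (424.5+396.2)/2 × 0.5 = 205.175
  [3.5→4]: (396.2+369.8)/2 × 0.5 = 191.5
  [4→8]: (369.8+212.9)/2 × 4 = 1165.4
  Sum = 3162.125 µg/L·h
IV tail: 212.9/0.138 = 1542.754; AUC_iv,0→∞ = 3162.125 + 1542.754 = 4704.879 µg/L·h
Trapezoidal AUC_0→8.5 (subcutaneous injection):
  [0→1]: (0.0+129.1)/2 × 1 = 64.55
  [1→1.25]: (129.1+144.3)/2 × 0.25 = 34.175
  [1.25→5.25]: (144.3+137.8)/2 × 4 = 564.2
  [5.25→5.5]: (137.8+133.7)/2 × 0.25 = 33.9375
  [5.5→8.5]: (133.7+90.0)/2 × 3 = 335.55
  Sum = 1032.4125 µg/L·h
subcutaneous injection tail: 90.0/0.138 = 652.174; AUC_ev,0→∞ = 1032.4125 + 652.174 = 1684.5865 µg/L·h
F = (AUC_ev/D_ev)/(AUC_iv/D_iv) = (1684.5865/375)/(4704.879/250) = 4.49223/18.819516 = 0.2387

F = 0.239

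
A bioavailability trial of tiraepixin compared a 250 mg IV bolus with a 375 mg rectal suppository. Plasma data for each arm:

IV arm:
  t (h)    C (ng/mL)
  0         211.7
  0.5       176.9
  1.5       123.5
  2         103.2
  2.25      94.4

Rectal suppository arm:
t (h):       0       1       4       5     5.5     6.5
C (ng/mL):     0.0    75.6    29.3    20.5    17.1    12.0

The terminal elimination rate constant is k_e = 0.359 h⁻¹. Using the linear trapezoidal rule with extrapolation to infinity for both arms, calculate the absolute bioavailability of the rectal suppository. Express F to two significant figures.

F = 0.31

Trapezoidal AUC_0→2.25 (IV):
  [0→0.5]: (211.7+176.9)/2 × 0.5 = 97.15
  [0.5→1.5]: (176.9+123.5)/2 × 1 = 150.2
  [1.5→2]: (123.5+103.2)/2 × 0.5 = 56.675
  [2→2.25]: (103.2+94.4)/2 × 0.25 = 24.7
  Sum = 328.725 ng/mL·h
IV tail: 94.4/0.359 = 262.953; AUC_iv,0→∞ = 328.725 + 262.953 = 591.678 ng/mL·h
Trapezoidal AUC_0→6.5 (rectal suppository):
  [0→1]: (0.0+75.6)/2 × 1 = 37.8
  [1→4]: (75.6+29.3)/2 × 3 = 157.35
  [4→5]: (29.3+20.5)/2 × 1 = 24.9
  [5→5.5]: (20.5+17.1)/2 × 0.5 = 9.4
  [5.5→6.5]: (17.1+12.0)/2 × 1 = 14.55
  Sum = 244.0 ng/mL·h
rectal suppository tail: 12.0/0.359 = 33.426; AUC_ev,0→∞ = 244.0 + 33.426 = 277.426 ng/mL·h
F = (AUC_ev/D_ev)/(AUC_iv/D_iv) = (277.426/375)/(591.678/250) = 0.739803/2.366712 = 0.3126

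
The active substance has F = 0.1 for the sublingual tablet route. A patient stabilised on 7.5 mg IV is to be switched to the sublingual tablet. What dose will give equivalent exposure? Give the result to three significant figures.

D_sublingual = 75.0 mg

For equal systemic exposure: F × D_ev = D_iv
D_ev = D_iv / F = 7.5 / 0.1 = 75 mg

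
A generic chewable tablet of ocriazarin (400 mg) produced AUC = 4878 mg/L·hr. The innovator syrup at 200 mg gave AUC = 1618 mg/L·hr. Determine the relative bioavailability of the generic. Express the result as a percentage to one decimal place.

F_rel = 150.7%

F_rel = (AUC_test/D_test) / (AUC_ref/D_ref)
      = (4878/400) / (1618/200)
      = 12.195 / 8.09 = 1.5074 = 150.74%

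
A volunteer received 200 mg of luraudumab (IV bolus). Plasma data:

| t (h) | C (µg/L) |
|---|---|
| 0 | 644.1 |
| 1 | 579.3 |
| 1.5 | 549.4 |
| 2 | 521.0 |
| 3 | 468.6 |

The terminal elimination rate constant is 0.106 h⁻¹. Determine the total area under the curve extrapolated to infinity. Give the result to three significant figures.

Trapezoidal AUC_0→3:
  [0→1]: (644.1+579.3)/2 × 1 = 611.7
  [1→1.5]: (579.3+549.4)/2 × 0.5 = 282.175
  [1.5→2]: (549.4+521.0)/2 × 0.5 = 267.6
  [2→3]: (521.0+468.6)/2 × 1 = 494.8
  Sum = 1656.275 µg/L·h
Extrapolated tail: C_last / k_e = 468.6 / 0.106 = 4420.755
AUC_0→∞ = 1656.275 + 4420.755 = 6077.03 µg/L·h

AUC = 6080 µg/L·h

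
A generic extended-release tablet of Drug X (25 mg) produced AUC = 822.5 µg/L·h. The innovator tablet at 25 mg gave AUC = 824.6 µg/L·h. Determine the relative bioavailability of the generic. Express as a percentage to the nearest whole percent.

F_rel = 100%

F_rel = (AUC_test/D_test) / (AUC_ref/D_ref)
      = (822.5/25) / (824.6/25)
      = 32.9 / 32.984 = 0.9975 = 99.75%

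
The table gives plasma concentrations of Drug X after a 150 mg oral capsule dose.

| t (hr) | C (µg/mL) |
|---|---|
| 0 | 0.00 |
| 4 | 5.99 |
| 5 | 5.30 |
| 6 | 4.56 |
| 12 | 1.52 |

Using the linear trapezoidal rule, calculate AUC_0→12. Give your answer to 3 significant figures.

AUC = 40.8 µg/mL·hr

Trapezoidal AUC_0→12:
  [0→4]: (0.00+5.99)/2 × 4 = 11.98
  [4→5]: (5.99+5.30)/2 × 1 = 5.645
  [5→6]: (5.30+4.56)/2 × 1 = 4.93
  [6→12]: (4.56+1.52)/2 × 6 = 18.24
  Sum = 40.795 µg/mL·hr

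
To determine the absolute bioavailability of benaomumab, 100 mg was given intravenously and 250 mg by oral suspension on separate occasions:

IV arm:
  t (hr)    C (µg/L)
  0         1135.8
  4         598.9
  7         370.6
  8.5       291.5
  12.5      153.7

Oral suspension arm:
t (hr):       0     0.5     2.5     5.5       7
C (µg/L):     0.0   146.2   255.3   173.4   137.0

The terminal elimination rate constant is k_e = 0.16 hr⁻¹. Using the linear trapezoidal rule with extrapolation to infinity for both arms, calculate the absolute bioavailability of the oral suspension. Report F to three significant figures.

F = 0.119

Trapezoidal AUC_0→12.5 (IV):
  [0→4]: (1135.8+598.9)/2 × 4 = 3469.4
  [4→7]: (598.9+370.6)/2 × 3 = 1454.25
  [7→8.5]: (370.6+291.5)/2 × 1.5 = 496.575
  [8.5→12.5]: (291.5+153.7)/2 × 4 = 890.4
  Sum = 6310.625 µg/L·hr
IV tail: 153.7/0.16 = 960.625; AUC_iv,0→∞ = 6310.625 + 960.625 = 7271.25 µg/L·hr
Trapezoidal AUC_0→7 (oral suspension):
  [0→0.5]: (0.0+146.2)/2 × 0.5 = 36.55
  [0.5→2.5]: (146.2+255.3)/2 × 2 = 401.5
  [2.5→5.5]: (255.3+173.4)/2 × 3 = 643.05
  [5.5→7]: (173.4+137.0)/2 × 1.5 = 232.8
  Sum = 1313.9 µg/L·hr
oral suspension tail: 137.0/0.16 = 856.250; AUC_ev,0→∞ = 1313.9 + 856.250 = 2170.15 µg/L·hr
F = (AUC_ev/D_ev)/(AUC_iv/D_iv) = (2170.15/250)/(7271.25/100) = 8.6806/72.7125 = 0.1194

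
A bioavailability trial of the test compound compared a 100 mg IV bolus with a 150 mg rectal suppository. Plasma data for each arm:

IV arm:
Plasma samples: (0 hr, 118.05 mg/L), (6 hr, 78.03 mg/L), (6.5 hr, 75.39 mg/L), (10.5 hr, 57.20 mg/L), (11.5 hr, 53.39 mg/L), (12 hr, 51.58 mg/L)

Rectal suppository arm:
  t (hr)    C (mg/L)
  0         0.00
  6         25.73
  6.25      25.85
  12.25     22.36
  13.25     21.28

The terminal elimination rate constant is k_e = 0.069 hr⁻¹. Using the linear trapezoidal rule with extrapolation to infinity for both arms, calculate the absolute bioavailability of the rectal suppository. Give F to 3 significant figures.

F = 0.216

Trapezoidal AUC_0→12 (IV):
  [0→6]: (118.05+78.03)/2 × 6 = 588.24
  [6→6.5]: (78.03+75.39)/2 × 0.5 = 38.355
  [6.5→10.5]: (75.39+57.20)/2 × 4 = 265.18
  [10.5→11.5]: (57.20+53.39)/2 × 1 = 55.295
  [11.5→12]: (53.39+51.58)/2 × 0.5 = 26.2425
  Sum = 973.3125 mg/L·hr
IV tail: 51.58/0.069 = 747.536; AUC_iv,0→∞ = 973.3125 + 747.536 = 1720.8485 mg/L·hr
Trapezoidal AUC_0→13.25 (rectal suppository):
  [0→6]: (0.00+25.73)/2 × 6 = 77.19
  [6→6.25]: (25.73+25.85)/2 × 0.25 = 6.4475
  [6.25→12.25]: (25.85+22.36)/2 × 6 = 144.63
  [12.25→13.25]: (22.36+21.28)/2 × 1 = 21.82
  Sum = 250.0875 mg/L·hr
rectal suppository tail: 21.28/0.069 = 308.406; AUC_ev,0→∞ = 250.0875 + 308.406 = 558.4935 mg/L·hr
F = (AUC_ev/D_ev)/(AUC_iv/D_iv) = (558.4935/150)/(1720.8485/100) = 3.72329/17.208485 = 0.2164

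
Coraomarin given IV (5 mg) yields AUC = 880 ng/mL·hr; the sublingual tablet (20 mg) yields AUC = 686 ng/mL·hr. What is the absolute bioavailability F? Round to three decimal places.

F = 0.195

F = (AUC_ev / D_ev) / (AUC_iv / D_iv)
  = (686/20) / (880/5)
  = 34.3 / 176 = 0.1949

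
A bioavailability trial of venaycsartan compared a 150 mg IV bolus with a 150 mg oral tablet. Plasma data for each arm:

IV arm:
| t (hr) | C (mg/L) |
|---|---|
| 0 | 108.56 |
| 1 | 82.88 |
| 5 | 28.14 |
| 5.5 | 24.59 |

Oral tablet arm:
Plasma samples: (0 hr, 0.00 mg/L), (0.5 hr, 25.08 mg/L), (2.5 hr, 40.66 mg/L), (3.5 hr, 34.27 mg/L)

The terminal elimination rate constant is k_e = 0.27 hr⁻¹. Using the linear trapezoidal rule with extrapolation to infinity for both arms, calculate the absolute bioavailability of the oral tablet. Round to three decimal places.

F = 0.560

Trapezoidal AUC_0→5.5 (IV):
  [0→1]: (108.56+82.88)/2 × 1 = 95.72
  [1→5]: (82.88+28.14)/2 × 4 = 222.04
  [5→5.5]: (28.14+24.59)/2 × 0.5 = 13.1825
  Sum = 330.9425 mg/L·hr
IV tail: 24.59/0.27 = 91.074; AUC_iv,0→∞ = 330.9425 + 91.074 = 422.0165 mg/L·hr
Trapezoidal AUC_0→3.5 (oral tablet):
  [0→0.5]: (0.00+25.08)/2 × 0.5 = 6.27
  [0.5→2.5]: (25.08+40.66)/2 × 2 = 65.74
  [2.5→3.5]: (40.66+34.27)/2 × 1 = 37.465
  Sum = 109.475 mg/L·hr
oral tablet tail: 34.27/0.27 = 126.926; AUC_ev,0→∞ = 109.475 + 126.926 = 236.401 mg/L·hr
F = (AUC_ev/D_ev)/(AUC_iv/D_iv) = (236.401/150)/(422.0165/150) = 1.57601/2.81344 = 0.5602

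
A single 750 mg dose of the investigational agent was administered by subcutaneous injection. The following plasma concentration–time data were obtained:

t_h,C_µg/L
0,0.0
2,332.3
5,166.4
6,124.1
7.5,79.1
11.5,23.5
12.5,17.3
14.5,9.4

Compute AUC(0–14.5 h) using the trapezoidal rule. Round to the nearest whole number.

Trapezoidal AUC_0→14.5:
  [0→2]: (0.0+332.3)/2 × 2 = 332.3
  [2→5]: (332.3+166.4)/2 × 3 = 748.05
  [5→6]: (166.4+124.1)/2 × 1 = 145.25
  [6→7.5]: (124.1+79.1)/2 × 1.5 = 152.4
  [7.5→11.5]: (79.1+23.5)/2 × 4 = 205.2
  [11.5→12.5]: (23.5+17.3)/2 × 1 = 20.4
  [12.5→14.5]: (17.3+9.4)/2 × 2 = 26.7
  Sum = 1630.3 µg/L·h

AUC = 1630 µg/L·h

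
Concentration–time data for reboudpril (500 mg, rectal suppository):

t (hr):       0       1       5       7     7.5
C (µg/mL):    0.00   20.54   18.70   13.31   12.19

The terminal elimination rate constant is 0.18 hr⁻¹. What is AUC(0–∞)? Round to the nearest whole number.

Trapezoidal AUC_0→7.5:
  [0→1]: (0.00+20.54)/2 × 1 = 10.27
  [1→5]: (20.54+18.70)/2 × 4 = 78.48
  [5→7]: (18.70+13.31)/2 × 2 = 32.01
  [7→7.5]: (13.31+12.19)/2 × 0.5 = 6.375
  Sum = 127.135 µg/mL·hr
Extrapolated tail: C_last / k_e = 12.19 / 0.18 = 67.722
AUC_0→∞ = 127.135 + 67.722 = 194.857 µg/mL·hr

AUC = 195 µg/mL·hr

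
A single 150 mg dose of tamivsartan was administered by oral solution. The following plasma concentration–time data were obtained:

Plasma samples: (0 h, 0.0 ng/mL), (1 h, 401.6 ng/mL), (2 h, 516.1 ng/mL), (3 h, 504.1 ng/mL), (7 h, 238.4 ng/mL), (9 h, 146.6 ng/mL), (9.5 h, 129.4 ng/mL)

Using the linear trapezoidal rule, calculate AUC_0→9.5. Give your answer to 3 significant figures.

Trapezoidal AUC_0→9.5:
  [0→1]: (0.0+401.6)/2 × 1 = 200.8
  [1→2]: (401.6+516.1)/2 × 1 = 458.85
  [2→3]: (516.1+504.1)/2 × 1 = 510.1
  [3→7]: (504.1+238.4)/2 × 4 = 1485.0
  [7→9]: (238.4+146.6)/2 × 2 = 385.0
  [9→9.5]: (146.6+129.4)/2 × 0.5 = 69.0
  Sum = 3108.75 ng/mL·h

AUC = 3110 ng/mL·h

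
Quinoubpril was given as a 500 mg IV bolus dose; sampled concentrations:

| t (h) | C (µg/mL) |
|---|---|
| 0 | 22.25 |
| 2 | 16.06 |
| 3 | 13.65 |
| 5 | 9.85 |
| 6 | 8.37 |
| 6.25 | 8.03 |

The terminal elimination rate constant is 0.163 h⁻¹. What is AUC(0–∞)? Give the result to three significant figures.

Trapezoidal AUC_0→6.25:
  [0→2]: (22.25+16.06)/2 × 2 = 38.31
  [2→3]: (16.06+13.65)/2 × 1 = 14.855
  [3→5]: (13.65+9.85)/2 × 2 = 23.5
  [5→6]: (9.85+8.37)/2 × 1 = 9.11
  [6→6.25]: (8.37+8.03)/2 × 0.25 = 2.05
  Sum = 87.825 µg/mL·h
Extrapolated tail: C_last / k_e = 8.03 / 0.163 = 49.264
AUC_0→∞ = 87.825 + 49.264 = 137.089 µg/mL·h

AUC = 137 µg/mL·h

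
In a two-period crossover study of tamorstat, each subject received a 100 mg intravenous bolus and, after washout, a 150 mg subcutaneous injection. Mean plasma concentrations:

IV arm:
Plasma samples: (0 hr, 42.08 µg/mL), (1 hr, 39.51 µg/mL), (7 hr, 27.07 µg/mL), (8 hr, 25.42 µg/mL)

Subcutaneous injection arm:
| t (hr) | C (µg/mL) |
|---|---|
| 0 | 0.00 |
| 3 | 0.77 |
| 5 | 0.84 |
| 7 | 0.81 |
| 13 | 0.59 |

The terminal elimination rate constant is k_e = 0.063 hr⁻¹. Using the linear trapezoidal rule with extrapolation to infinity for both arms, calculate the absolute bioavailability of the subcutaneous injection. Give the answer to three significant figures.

F = 0.0179

Trapezoidal AUC_0→8 (IV):
  [0→1]: (42.08+39.51)/2 × 1 = 40.795
  [1→7]: (39.51+27.07)/2 × 6 = 199.74
  [7→8]: (27.07+25.42)/2 × 1 = 26.245
  Sum = 266.78 µg/mL·hr
IV tail: 25.42/0.063 = 403.492; AUC_iv,0→∞ = 266.78 + 403.492 = 670.272 µg/mL·hr
Trapezoidal AUC_0→13 (subcutaneous injection):
  [0→3]: (0.00+0.77)/2 × 3 = 1.155
  [3→5]: (0.77+0.84)/2 × 2 = 1.61
  [5→7]: (0.84+0.81)/2 × 2 = 1.65
  [7→13]: (0.81+0.59)/2 × 6 = 4.2
  Sum = 8.615 µg/mL·hr
subcutaneous injection tail: 0.59/0.063 = 9.365; AUC_ev,0→∞ = 8.615 + 9.365 = 17.98 µg/mL·hr
F = (AUC_ev/D_ev)/(AUC_iv/D_iv) = (17.98/150)/(670.272/100) = 0.119867/6.70272 = 0.0179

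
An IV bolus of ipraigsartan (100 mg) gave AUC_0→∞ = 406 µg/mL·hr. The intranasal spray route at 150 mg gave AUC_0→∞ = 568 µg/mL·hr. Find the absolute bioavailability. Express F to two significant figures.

F = (AUC_ev / D_ev) / (AUC_iv / D_iv)
  = (568/150) / (406/100)
  = 3.78667 / 4.06 = 0.9327

F = 0.93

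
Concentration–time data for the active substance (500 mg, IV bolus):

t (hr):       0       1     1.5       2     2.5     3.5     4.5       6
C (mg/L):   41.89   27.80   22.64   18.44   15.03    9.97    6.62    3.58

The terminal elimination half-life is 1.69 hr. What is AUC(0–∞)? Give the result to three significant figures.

AUC = 103 mg/L·hr

Trapezoidal AUC_0→6:
  [0→1]: (41.89+27.80)/2 × 1 = 34.845
  [1→1.5]: (27.80+22.64)/2 × 0.5 = 12.61
  [1.5→2]: (22.64+18.44)/2 × 0.5 = 10.27
  [2→2.5]: (18.44+15.03)/2 × 0.5 = 8.3675
  [2.5→3.5]: (15.03+9.97)/2 × 1 = 12.5
  [3.5→4.5]: (9.97+6.62)/2 × 1 = 8.295
  [4.5→6]: (6.62+3.58)/2 × 1.5 = 7.65
  Sum = 94.5375 mg/L·hr
k_e = ln2 / t½ = 0.693147 / 1.69 = 0.4101 hr^-1
Extrapolated tail: C_last / k_e = 3.58 / 0.4101 = 8.730
AUC_0→∞ = 94.5375 + 8.730 = 103.2675 mg/L·hr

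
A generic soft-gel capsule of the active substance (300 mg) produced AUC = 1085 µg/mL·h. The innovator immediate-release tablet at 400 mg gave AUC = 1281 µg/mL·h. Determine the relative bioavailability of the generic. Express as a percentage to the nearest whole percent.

F_rel = (AUC_test/D_test) / (AUC_ref/D_ref)
      = (1085/300) / (1281/400)
      = 3.61667 / 3.2025 = 1.1293 = 112.93%

F_rel = 113%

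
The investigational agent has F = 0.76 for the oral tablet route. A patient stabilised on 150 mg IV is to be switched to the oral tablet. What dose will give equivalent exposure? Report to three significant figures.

For equal systemic exposure: F × D_ev = D_iv
D_ev = D_iv / F = 150 / 0.76 = 197.368 mg

D_oral = 197 mg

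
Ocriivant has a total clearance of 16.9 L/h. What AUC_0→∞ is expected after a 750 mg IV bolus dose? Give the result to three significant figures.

AUC_0→∞ = Dose_iv / CL
        = 750 / 16.9 = 44.3787 mg/L·h

AUC = 44.4 mg/L·h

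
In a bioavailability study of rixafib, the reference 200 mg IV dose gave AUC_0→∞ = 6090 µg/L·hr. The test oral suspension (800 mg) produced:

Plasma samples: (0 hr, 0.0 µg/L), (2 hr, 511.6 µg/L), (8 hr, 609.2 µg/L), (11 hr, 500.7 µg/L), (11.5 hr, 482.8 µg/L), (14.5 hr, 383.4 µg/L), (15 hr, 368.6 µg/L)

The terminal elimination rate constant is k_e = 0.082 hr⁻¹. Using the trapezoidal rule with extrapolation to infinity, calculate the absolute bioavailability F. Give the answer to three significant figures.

Trapezoidal AUC_0→15 (oral suspension):
  [0→2]: (0.0+511.6)/2 × 2 = 511.6
  [2→8]: (511.6+609.2)/2 × 6 = 3362.4
  [8→11]: (609.2+500.7)/2 × 3 = 1664.85
  [11→11.5]: (500.7+482.8)/2 × 0.5 = 245.875
  [11.5→14.5]: (482.8+383.4)/2 × 3 = 1299.3
  [14.5→15]: (383.4+368.6)/2 × 0.5 = 188.0
  Sum = 7272.025 µg/L·hr
Tail: C_last/k_e = 368.6/0.082 = 4495.122
AUC_0→∞ (oral suspension) = 7272.025 + 4495.122 = 11767.147 µg/L·hr
F = (AUC_ev/D_ev)/(AUC_iv/D_iv) = (11767.147/800)/(6090/200) = 14.7089/30.45 = 0.4831

F = 0.483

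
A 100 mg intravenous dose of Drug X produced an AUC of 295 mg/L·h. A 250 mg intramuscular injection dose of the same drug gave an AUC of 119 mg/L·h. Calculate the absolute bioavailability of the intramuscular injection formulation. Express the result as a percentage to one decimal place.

F = 16.1%

F = (AUC_ev / D_ev) / (AUC_iv / D_iv)
  = (119/250) / (295/100)
  = 0.476 / 2.95 = 0.1614
  = 16.14%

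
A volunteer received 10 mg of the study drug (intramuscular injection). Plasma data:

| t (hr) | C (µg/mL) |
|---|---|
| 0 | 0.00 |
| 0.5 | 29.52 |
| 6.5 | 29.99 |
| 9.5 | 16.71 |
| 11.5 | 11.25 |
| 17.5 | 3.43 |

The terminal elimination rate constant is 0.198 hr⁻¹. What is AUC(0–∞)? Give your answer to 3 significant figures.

Trapezoidal AUC_0→17.5:
  [0→0.5]: (0.00+29.52)/2 × 0.5 = 7.38
  [0.5→6.5]: (29.52+29.99)/2 × 6 = 178.53
  [6.5→9.5]: (29.99+16.71)/2 × 3 = 70.05
  [9.5→11.5]: (16.71+11.25)/2 × 2 = 27.96
  [11.5→17.5]: (11.25+3.43)/2 × 6 = 44.04
  Sum = 327.96 µg/mL·hr
Extrapolated tail: C_last / k_e = 3.43 / 0.198 = 17.323
AUC_0→∞ = 327.96 + 17.323 = 345.283 µg/mL·hr

AUC = 345 µg/mL·hr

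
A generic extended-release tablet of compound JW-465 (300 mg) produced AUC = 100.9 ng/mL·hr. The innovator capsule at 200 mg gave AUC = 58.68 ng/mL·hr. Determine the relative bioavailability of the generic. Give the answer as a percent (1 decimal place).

F_rel = 114.6%

F_rel = (AUC_test/D_test) / (AUC_ref/D_ref)
      = (100.9/300) / (58.68/200)
      = 0.336333 / 0.2934 = 1.1463 = 114.63%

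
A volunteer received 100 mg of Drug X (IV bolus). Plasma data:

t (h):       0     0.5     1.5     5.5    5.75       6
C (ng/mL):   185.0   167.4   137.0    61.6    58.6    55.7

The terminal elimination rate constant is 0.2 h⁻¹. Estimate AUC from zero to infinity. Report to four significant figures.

Trapezoidal AUC_0→6:
  [0→0.5]: (185.0+167.4)/2 × 0.5 = 88.1
  [0.5→1.5]: (167.4+137.0)/2 × 1 = 152.2
  [1.5→5.5]: (137.0+61.6)/2 × 4 = 397.2
  [5.5→5.75]: (61.6+58.6)/2 × 0.25 = 15.025
  [5.75→6]: (58.6+55.7)/2 × 0.25 = 14.2875
  Sum = 666.8125 ng/mL·h
Extrapolated tail: C_last / k_e = 55.7 / 0.2 = 278.500
AUC_0→∞ = 666.8125 + 278.500 = 945.3125 ng/mL·h

AUC = 945.3 ng/mL·h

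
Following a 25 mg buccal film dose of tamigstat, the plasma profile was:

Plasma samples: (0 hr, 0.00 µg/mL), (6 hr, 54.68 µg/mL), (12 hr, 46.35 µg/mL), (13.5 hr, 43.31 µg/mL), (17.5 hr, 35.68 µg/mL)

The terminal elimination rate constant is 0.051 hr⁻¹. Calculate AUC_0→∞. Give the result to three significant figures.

AUC = 1390 µg/mL·hr

Trapezoidal AUC_0→17.5:
  [0→6]: (0.00+54.68)/2 × 6 = 164.04
  [6→12]: (54.68+46.35)/2 × 6 = 303.09
  [12→13.5]: (46.35+43.31)/2 × 1.5 = 67.245
  [13.5→17.5]: (43.31+35.68)/2 × 4 = 157.98
  Sum = 692.355 µg/mL·hr
Extrapolated tail: C_last / k_e = 35.68 / 0.051 = 699.608
AUC_0→∞ = 692.355 + 699.608 = 1391.963 µg/mL·hr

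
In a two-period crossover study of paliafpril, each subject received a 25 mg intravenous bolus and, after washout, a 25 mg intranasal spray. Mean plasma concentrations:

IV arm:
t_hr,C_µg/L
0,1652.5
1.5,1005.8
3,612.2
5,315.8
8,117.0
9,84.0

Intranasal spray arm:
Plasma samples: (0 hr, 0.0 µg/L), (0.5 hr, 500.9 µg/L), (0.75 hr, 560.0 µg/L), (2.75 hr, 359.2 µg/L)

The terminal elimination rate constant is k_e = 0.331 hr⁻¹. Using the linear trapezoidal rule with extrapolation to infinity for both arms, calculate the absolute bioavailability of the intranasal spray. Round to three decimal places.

Trapezoidal AUC_0→9 (IV):
  [0→1.5]: (1652.5+1005.8)/2 × 1.5 = 1993.725
  [1.5→3]: (1005.8+612.2)/2 × 1.5 = 1213.5
  [3→5]: (612.2+315.8)/2 × 2 = 928.0
  [5→8]: (315.8+117.0)/2 × 3 = 649.2
  [8→9]: (117.0+84.0)/2 × 1 = 100.5
  Sum = 4884.925 µg/L·hr
IV tail: 84.0/0.331 = 253.776; AUC_iv,0→∞ = 4884.925 + 253.776 = 5138.701 µg/L·hr
Trapezoidal AUC_0→2.75 (intranasal spray):
  [0→0.5]: (0.0+500.9)/2 × 0.5 = 125.225
  [0.5→0.75]: (500.9+560.0)/2 × 0.25 = 132.6125
  [0.75→2.75]: (560.0+359.2)/2 × 2 = 919.2
  Sum = 1177.0375 µg/L·hr
intranasal spray tail: 359.2/0.331 = 1085.196; AUC_ev,0→∞ = 1177.0375 + 1085.196 = 2262.2335 µg/L·hr
F = (AUC_ev/D_ev)/(AUC_iv/D_iv) = (2262.2335/25)/(5138.701/25) = 90.48934/205.54804 = 0.4402

F = 0.440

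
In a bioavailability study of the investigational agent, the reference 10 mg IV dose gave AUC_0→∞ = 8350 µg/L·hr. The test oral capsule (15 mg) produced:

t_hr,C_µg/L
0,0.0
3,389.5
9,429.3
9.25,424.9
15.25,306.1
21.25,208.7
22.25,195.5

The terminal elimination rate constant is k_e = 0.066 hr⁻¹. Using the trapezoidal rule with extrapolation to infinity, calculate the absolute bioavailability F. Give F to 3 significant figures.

Trapezoidal AUC_0→22.25 (oral capsule):
  [0→3]: (0.0+389.5)/2 × 3 = 584.25
  [3→9]: (389.5+429.3)/2 × 6 = 2456.4
  [9→9.25]: (429.3+424.9)/2 × 0.25 = 106.775
  [9.25→15.25]: (424.9+306.1)/2 × 6 = 2193.0
  [15.25→21.25]: (306.1+208.7)/2 × 6 = 1544.4
  [21.25→22.25]: (208.7+195.5)/2 × 1 = 202.1
  Sum = 7086.925 µg/L·hr
Tail: C_last/k_e = 195.5/0.066 = 2962.121
AUC_0→∞ (oral capsule) = 7086.925 + 2962.121 = 10049.046 µg/L·hr
F = (AUC_ev/D_ev)/(AUC_iv/D_iv) = (10049.046/15)/(8350/10) = 669.9364/835 = 0.8023

F = 0.802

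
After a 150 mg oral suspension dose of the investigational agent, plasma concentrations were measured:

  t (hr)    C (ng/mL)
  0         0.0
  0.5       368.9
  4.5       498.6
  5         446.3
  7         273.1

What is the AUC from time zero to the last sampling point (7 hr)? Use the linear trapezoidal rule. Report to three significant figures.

AUC = 2780 ng/mL·hr

Trapezoidal AUC_0→7:
  [0→0.5]: (0.0+368.9)/2 × 0.5 = 92.225
  [0.5→4.5]: (368.9+498.6)/2 × 4 = 1735.0
  [4.5→5]: (498.6+446.3)/2 × 0.5 = 236.225
  [5→7]: (446.3+273.1)/2 × 2 = 719.4
  Sum = 2782.85 ng/mL·hr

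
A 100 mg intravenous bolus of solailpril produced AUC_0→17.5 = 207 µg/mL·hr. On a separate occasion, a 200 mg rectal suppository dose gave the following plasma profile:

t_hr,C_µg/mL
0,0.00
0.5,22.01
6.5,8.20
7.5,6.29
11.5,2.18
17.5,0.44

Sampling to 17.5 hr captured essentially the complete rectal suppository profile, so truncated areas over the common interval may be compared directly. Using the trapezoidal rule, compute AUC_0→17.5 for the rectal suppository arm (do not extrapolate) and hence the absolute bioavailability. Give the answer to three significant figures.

F = 0.310

Trapezoidal AUC_0→17.5 (rectal suppository):
  [0→0.5]: (0.00+22.01)/2 × 0.5 = 5.5025
  [0.5→6.5]: (22.01+8.20)/2 × 6 = 90.63
  [6.5→7.5]: (8.20+6.29)/2 × 1 = 7.245
  [7.5→11.5]: (6.29+2.18)/2 × 4 = 16.94
  [11.5→17.5]: (2.18+0.44)/2 × 6 = 7.86
  Sum = 128.1775 µg/mL·hr
F = (AUC_ev/D_ev)/(AUC_iv/D_iv) = (128.1775/200)/(207/100) = 0.6408875/2.07 = 0.3096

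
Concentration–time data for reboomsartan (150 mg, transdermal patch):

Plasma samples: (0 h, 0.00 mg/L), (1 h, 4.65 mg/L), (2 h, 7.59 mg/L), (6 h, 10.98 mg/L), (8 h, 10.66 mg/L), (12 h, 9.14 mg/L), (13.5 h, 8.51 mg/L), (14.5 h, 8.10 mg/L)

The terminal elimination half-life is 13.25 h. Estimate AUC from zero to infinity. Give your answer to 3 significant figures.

Trapezoidal AUC_0→14.5:
  [0→1]: (0.00+4.65)/2 × 1 = 2.325
  [1→2]: (4.65+7.59)/2 × 1 = 6.12
  [2→6]: (7.59+10.98)/2 × 4 = 37.14
  [6→8]: (10.98+10.66)/2 × 2 = 21.64
  [8→12]: (10.66+9.14)/2 × 4 = 39.6
  [12→13.5]: (9.14+8.51)/2 × 1.5 = 13.2375
  [13.5→14.5]: (8.51+8.10)/2 × 1 = 8.305
  Sum = 128.3675 mg/L·h
k_e = ln2 / t½ = 0.693147 / 13.25 = 0.0523 h^-1
Extrapolated tail: C_last / k_e = 8.10 / 0.0523 = 154.876
AUC_0→∞ = 128.3675 + 154.876 = 283.2435 mg/L·h

AUC = 283 mg/L·h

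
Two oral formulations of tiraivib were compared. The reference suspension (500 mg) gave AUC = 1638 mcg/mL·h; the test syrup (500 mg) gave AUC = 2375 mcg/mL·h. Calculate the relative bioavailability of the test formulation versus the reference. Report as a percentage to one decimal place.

F_rel = 145.0%

F_rel = (AUC_test/D_test) / (AUC_ref/D_ref)
      = (2375/500) / (1638/500)
      = 4.75 / 3.276 = 1.4499 = 144.99%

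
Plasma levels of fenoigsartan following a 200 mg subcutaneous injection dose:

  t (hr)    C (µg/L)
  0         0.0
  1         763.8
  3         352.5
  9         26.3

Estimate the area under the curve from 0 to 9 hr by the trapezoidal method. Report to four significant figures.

AUC = 2635 µg/L·hr

Trapezoidal AUC_0→9:
  [0→1]: (0.0+763.8)/2 × 1 = 381.9
  [1→3]: (763.8+352.5)/2 × 2 = 1116.3
  [3→9]: (352.5+26.3)/2 × 6 = 1136.4
  Sum = 2634.6 µg/L·hr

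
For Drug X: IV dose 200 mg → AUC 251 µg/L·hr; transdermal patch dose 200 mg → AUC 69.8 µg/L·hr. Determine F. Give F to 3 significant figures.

F = 0.278

F = (AUC_ev / D_ev) / (AUC_iv / D_iv)
  = (69.8/200) / (251/200)
  = 0.349 / 1.255 = 0.2781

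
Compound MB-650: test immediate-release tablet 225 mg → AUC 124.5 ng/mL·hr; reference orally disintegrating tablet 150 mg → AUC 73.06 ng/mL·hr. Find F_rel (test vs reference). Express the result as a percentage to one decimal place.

F_rel = 113.6%

F_rel = (AUC_test/D_test) / (AUC_ref/D_ref)
      = (124.5/225) / (73.06/150)
      = 0.553333 / 0.487067 = 1.1361 = 113.61%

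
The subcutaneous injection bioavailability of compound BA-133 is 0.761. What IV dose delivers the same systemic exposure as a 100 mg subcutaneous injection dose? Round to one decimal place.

Systemic exposure from an extravascular dose = F × D_ev, so the equivalent IV dose is F × D_ev.
D_iv = F × D_ev = 0.761 × 100 = 76.1 mg

D_iv = 76.1 mg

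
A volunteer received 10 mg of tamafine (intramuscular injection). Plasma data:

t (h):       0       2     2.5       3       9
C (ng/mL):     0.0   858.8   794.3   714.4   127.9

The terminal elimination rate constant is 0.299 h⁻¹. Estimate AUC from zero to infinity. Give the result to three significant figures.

Trapezoidal AUC_0→9:
  [0→2]: (0.0+858.8)/2 × 2 = 858.8
  [2→2.5]: (858.8+794.3)/2 × 0.5 = 413.275
  [2.5→3]: (794.3+714.4)/2 × 0.5 = 377.175
  [3→9]: (714.4+127.9)/2 × 6 = 2526.9
  Sum = 4176.15 ng/mL·h
Extrapolated tail: C_last / k_e = 127.9 / 0.299 = 427.759
AUC_0→∞ = 4176.15 + 427.759 = 4603.909 ng/mL·h

AUC = 4600 ng/mL·h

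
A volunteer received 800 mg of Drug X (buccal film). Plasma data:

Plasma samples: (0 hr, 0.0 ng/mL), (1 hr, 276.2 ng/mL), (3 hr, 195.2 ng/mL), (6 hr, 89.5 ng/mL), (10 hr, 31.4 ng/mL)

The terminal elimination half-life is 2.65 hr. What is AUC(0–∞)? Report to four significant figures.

AUC = 1398 ng/mL·hr

Trapezoidal AUC_0→10:
  [0→1]: (0.0+276.2)/2 × 1 = 138.1
  [1→3]: (276.2+195.2)/2 × 2 = 471.4
  [3→6]: (195.2+89.5)/2 × 3 = 427.05
  [6→10]: (89.5+31.4)/2 × 4 = 241.8
  Sum = 1278.35 ng/mL·hr
k_e = ln2 / t½ = 0.693147 / 2.65 = 0.2616 hr^-1
Extrapolated tail: C_last / k_e = 31.4 / 0.2616 = 120.031
AUC_0→∞ = 1278.35 + 120.031 = 1398.381 ng/mL·hr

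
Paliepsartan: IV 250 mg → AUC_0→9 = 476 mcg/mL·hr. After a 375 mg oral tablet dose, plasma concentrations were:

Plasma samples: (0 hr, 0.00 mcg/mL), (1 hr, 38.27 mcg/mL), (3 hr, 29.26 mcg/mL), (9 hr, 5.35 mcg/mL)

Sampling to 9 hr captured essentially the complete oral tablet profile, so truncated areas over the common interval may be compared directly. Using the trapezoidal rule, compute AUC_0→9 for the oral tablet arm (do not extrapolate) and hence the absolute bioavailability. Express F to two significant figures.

Trapezoidal AUC_0→9 (oral tablet):
  [0→1]: (0.00+38.27)/2 × 1 = 19.135
  [1→3]: (38.27+29.26)/2 × 2 = 67.53
  [3→9]: (29.26+5.35)/2 × 6 = 103.83
  Sum = 190.495 mcg/mL·hr
F = (AUC_ev/D_ev)/(AUC_iv/D_iv) = (190.495/375)/(476/250) = 0.507987/1.904 = 0.2668

F = 0.27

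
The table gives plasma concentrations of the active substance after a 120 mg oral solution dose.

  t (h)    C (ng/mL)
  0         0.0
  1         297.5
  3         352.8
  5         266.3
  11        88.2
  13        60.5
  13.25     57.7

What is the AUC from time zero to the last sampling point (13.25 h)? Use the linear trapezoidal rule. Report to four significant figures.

Trapezoidal AUC_0→13.25:
  [0→1]: (0.0+297.5)/2 × 1 = 148.75
  [1→3]: (297.5+352.8)/2 × 2 = 650.3
  [3→5]: (352.8+266.3)/2 × 2 = 619.1
  [5→11]: (266.3+88.2)/2 × 6 = 1063.5
  [11→13]: (88.2+60.5)/2 × 2 = 148.7
  [13→13.25]: (60.5+57.7)/2 × 0.25 = 14.775
  Sum = 2645.125 ng/mL·h

AUC = 2645 ng/mL·h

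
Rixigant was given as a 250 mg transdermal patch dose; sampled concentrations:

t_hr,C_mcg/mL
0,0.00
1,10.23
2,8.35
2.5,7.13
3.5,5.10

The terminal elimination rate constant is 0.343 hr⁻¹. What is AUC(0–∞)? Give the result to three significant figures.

Trapezoidal AUC_0→3.5:
  [0→1]: (0.00+10.23)/2 × 1 = 5.115
  [1→2]: (10.23+8.35)/2 × 1 = 9.29
  [2→2.5]: (8.35+7.13)/2 × 0.5 = 3.87
  [2.5→3.5]: (7.13+5.10)/2 × 1 = 6.115
  Sum = 24.39 mcg/mL·hr
Extrapolated tail: C_last / k_e = 5.10 / 0.343 = 14.869
AUC_0→∞ = 24.39 + 14.869 = 39.259 mcg/mL·hr

AUC = 39.3 mcg/mL·hr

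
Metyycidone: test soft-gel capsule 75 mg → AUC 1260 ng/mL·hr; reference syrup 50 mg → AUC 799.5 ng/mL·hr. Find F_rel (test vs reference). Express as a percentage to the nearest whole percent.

F_rel = (AUC_test/D_test) / (AUC_ref/D_ref)
      = (1260/75) / (799.5/50)
      = 16.8 / 15.99 = 1.0507 = 105.07%

F_rel = 105%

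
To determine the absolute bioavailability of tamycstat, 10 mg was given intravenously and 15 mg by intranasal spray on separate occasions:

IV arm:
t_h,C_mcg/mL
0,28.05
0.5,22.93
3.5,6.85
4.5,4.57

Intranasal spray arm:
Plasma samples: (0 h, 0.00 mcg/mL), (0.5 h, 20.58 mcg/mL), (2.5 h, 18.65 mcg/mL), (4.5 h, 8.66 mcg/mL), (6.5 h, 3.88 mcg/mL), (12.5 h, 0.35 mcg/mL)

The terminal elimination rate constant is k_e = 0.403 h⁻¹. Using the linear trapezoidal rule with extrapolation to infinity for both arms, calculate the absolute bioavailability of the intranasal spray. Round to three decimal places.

F = 0.875

Trapezoidal AUC_0→4.5 (IV):
  [0→0.5]: (28.05+22.93)/2 × 0.5 = 12.745
  [0.5→3.5]: (22.93+6.85)/2 × 3 = 44.67
  [3.5→4.5]: (6.85+4.57)/2 × 1 = 5.71
  Sum = 63.125 mcg/mL·h
IV tail: 4.57/0.403 = 11.340; AUC_iv,0→∞ = 63.125 + 11.340 = 74.465 mcg/mL·h
Trapezoidal AUC_0→12.5 (intranasal spray):
  [0→0.5]: (0.00+20.58)/2 × 0.5 = 5.145
  [0.5→2.5]: (20.58+18.65)/2 × 2 = 39.23
  [2.5→4.5]: (18.65+8.66)/2 × 2 = 27.31
  [4.5→6.5]: (8.66+3.88)/2 × 2 = 12.54
  [6.5→12.5]: (3.88+0.35)/2 × 6 = 12.69
  Sum = 96.915 mcg/mL·h
intranasal spray tail: 0.35/0.403 = 0.868; AUC_ev,0→∞ = 96.915 + 0.868 = 97.783 mcg/mL·h
F = (AUC_ev/D_ev)/(AUC_iv/D_iv) = (97.783/15)/(74.465/10) = 6.51887/7.4465 = 0.8754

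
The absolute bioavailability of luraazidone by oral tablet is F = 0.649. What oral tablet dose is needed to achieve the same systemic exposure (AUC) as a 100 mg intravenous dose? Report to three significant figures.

For equal systemic exposure: F × D_ev = D_iv
D_ev = D_iv / F = 100 / 0.649 = 154.083 mg

D_oral = 154 mg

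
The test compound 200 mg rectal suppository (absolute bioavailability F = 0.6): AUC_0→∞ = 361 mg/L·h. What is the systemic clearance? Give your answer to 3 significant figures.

CL = F × Dose / AUC_0→∞
   = 0.6 × 200 / 361 = 0.33241 L/h

CL = 0.332 L/h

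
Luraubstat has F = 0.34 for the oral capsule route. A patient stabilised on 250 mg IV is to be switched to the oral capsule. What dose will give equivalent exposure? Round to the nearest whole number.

D_oral = 735 mg

For equal systemic exposure: F × D_ev = D_iv
D_ev = D_iv / F = 250 / 0.34 = 735.294 mg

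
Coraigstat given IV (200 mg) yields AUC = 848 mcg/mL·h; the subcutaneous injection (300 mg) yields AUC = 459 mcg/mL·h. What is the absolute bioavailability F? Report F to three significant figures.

F = 0.361

F = (AUC_ev / D_ev) / (AUC_iv / D_iv)
  = (459/300) / (848/200)
  = 1.53 / 4.24 = 0.3608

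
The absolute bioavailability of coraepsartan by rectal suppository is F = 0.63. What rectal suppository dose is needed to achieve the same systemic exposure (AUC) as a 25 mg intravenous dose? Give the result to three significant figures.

D_rectal = 39.7 mg

For equal systemic exposure: F × D_ev = D_iv
D_ev = D_iv / F = 25 / 0.63 = 39.6825 mg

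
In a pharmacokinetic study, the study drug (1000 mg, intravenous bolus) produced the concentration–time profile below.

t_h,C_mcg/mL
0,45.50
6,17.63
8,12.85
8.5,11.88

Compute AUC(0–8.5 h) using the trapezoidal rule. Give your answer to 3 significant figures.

AUC = 226 mcg/mL·h

Trapezoidal AUC_0→8.5:
  [0→6]: (45.50+17.63)/2 × 6 = 189.39
  [6→8]: (17.63+12.85)/2 × 2 = 30.48
  [8→8.5]: (12.85+11.88)/2 × 0.5 = 6.1825
  Sum = 226.0525 mcg/mL·h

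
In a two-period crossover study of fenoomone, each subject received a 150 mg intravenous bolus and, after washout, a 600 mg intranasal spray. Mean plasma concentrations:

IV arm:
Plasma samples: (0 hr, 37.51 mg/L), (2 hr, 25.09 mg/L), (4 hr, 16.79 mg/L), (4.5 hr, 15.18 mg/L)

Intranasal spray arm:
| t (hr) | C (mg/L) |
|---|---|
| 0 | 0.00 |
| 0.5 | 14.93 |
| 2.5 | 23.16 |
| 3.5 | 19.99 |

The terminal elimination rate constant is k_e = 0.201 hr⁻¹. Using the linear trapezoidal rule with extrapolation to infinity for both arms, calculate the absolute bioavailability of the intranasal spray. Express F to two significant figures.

F = 0.22

Trapezoidal AUC_0→4.5 (IV):
  [0→2]: (37.51+25.09)/2 × 2 = 62.6
  [2→4]: (25.09+16.79)/2 × 2 = 41.88
  [4→4.5]: (16.79+15.18)/2 × 0.5 = 7.9925
  Sum = 112.4725 mg/L·hr
IV tail: 15.18/0.201 = 75.522; AUC_iv,0→∞ = 112.4725 + 75.522 = 187.9945 mg/L·hr
Trapezoidal AUC_0→3.5 (intranasal spray):
  [0→0.5]: (0.00+14.93)/2 × 0.5 = 3.7325
  [0.5→2.5]: (14.93+23.16)/2 × 2 = 38.09
  [2.5→3.5]: (23.16+19.99)/2 × 1 = 21.575
  Sum = 63.3975 mg/L·hr
intranasal spray tail: 19.99/0.201 = 99.453; AUC_ev,0→∞ = 63.3975 + 99.453 = 162.8505 mg/L·hr
F = (AUC_ev/D_ev)/(AUC_iv/D_iv) = (162.8505/600)/(187.9945/150) = 0.2714175/1.2533 = 0.2166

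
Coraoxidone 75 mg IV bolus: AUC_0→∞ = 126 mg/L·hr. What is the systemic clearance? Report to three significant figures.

CL = 0.595 L/hr

CL = Dose_iv / AUC_0→∞
   = 75 / 126 = 0.595238 L/hr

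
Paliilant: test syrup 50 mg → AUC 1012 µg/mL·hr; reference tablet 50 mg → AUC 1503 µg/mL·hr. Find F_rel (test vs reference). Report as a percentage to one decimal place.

F_rel = 67.3%

F_rel = (AUC_test/D_test) / (AUC_ref/D_ref)
      = (1012/50) / (1503/50)
      = 20.24 / 30.06 = 0.6733 = 67.33%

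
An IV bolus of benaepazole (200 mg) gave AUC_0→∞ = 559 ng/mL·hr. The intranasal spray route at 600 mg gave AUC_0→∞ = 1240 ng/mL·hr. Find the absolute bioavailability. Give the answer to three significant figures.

F = 0.739

F = (AUC_ev / D_ev) / (AUC_iv / D_iv)
  = (1240/600) / (559/200)
  = 2.06667 / 2.795 = 0.7394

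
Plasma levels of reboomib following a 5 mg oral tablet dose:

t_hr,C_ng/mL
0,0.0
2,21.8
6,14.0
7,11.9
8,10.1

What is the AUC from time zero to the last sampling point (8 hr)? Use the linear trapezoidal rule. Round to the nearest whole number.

AUC = 117 ng/mL·hr

Trapezoidal AUC_0→8:
  [0→2]: (0.0+21.8)/2 × 2 = 21.8
  [2→6]: (21.8+14.0)/2 × 4 = 71.6
  [6→7]: (14.0+11.9)/2 × 1 = 12.95
  [7→8]: (11.9+10.1)/2 × 1 = 11.0
  Sum = 117.35 ng/mL·hr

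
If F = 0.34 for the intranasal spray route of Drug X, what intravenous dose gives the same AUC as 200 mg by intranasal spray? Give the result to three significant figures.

Systemic exposure from an extravascular dose = F × D_ev, so the equivalent IV dose is F × D_ev.
D_iv = F × D_ev = 0.34 × 200 = 68 mg

D_iv = 68.0 mg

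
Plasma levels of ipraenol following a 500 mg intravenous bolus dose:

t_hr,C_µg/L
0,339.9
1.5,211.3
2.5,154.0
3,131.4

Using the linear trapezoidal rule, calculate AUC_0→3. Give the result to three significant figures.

AUC = 667 µg/L·hr

Trapezoidal AUC_0→3:
  [0→1.5]: (339.9+211.3)/2 × 1.5 = 413.4
  [1.5→2.5]: (211.3+154.0)/2 × 1 = 182.65
  [2.5→3]: (154.0+131.4)/2 × 0.5 = 71.35
  Sum = 667.4 µg/L·hr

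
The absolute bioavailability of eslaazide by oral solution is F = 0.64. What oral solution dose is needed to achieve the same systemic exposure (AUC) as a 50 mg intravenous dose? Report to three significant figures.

For equal systemic exposure: F × D_ev = D_iv
D_ev = D_iv / F = 50 / 0.64 = 78.125 mg

D_oral = 78.1 mg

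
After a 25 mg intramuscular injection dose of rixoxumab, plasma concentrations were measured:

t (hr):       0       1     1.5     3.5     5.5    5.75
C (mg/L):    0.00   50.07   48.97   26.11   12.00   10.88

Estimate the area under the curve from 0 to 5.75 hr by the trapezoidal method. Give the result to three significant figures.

Trapezoidal AUC_0→5.75:
  [0→1]: (0.00+50.07)/2 × 1 = 25.035
  [1→1.5]: (50.07+48.97)/2 × 0.5 = 24.76
  [1.5→3.5]: (48.97+26.11)/2 × 2 = 75.08
  [3.5→5.5]: (26.11+12.00)/2 × 2 = 38.11
  [5.5→5.75]: (12.00+10.88)/2 × 0.25 = 2.86
  Sum = 165.845 mg/L·hr

AUC = 166 mg/L·hr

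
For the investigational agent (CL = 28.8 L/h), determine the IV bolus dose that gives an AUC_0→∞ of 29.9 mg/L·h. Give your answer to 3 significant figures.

Dose = 861 mg

Dose_iv = CL × AUC_0→∞
     = 28.8 × 29.9 = 861.12 mg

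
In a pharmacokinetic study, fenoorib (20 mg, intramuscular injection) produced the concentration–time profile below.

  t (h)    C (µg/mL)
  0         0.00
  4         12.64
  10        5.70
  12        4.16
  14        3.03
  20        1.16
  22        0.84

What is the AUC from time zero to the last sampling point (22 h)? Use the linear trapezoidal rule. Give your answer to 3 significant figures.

Trapezoidal AUC_0→22:
  [0→4]: (0.00+12.64)/2 × 4 = 25.28
  [4→10]: (12.64+5.70)/2 × 6 = 55.02
  [10→12]: (5.70+4.16)/2 × 2 = 9.86
  [12→14]: (4.16+3.03)/2 × 2 = 7.19
  [14→20]: (3.03+1.16)/2 × 6 = 12.57
  [20→22]: (1.16+0.84)/2 × 2 = 2.0
  Sum = 111.92 µg/mL·h

AUC = 112 µg/mL·h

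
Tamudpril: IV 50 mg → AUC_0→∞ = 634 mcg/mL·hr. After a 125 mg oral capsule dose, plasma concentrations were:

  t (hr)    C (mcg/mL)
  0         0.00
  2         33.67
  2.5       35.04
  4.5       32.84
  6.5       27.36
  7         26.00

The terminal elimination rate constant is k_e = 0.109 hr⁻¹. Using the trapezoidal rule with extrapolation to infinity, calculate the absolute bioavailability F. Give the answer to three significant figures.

Trapezoidal AUC_0→7 (oral capsule):
  [0→2]: (0.00+33.67)/2 × 2 = 33.67
  [2→2.5]: (33.67+35.04)/2 × 0.5 = 17.1775
  [2.5→4.5]: (35.04+32.84)/2 × 2 = 67.88
  [4.5→6.5]: (32.84+27.36)/2 × 2 = 60.2
  [6.5→7]: (27.36+26.00)/2 × 0.5 = 13.34
  Sum = 192.2675 mcg/mL·hr
Tail: C_last/k_e = 26.00/0.109 = 238.532
AUC_0→∞ (oral capsule) = 192.2675 + 238.532 = 430.7995 mcg/mL·hr
F = (AUC_ev/D_ev)/(AUC_iv/D_iv) = (430.7995/125)/(634/50) = 3.446396/12.68 = 0.2718

F = 0.272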